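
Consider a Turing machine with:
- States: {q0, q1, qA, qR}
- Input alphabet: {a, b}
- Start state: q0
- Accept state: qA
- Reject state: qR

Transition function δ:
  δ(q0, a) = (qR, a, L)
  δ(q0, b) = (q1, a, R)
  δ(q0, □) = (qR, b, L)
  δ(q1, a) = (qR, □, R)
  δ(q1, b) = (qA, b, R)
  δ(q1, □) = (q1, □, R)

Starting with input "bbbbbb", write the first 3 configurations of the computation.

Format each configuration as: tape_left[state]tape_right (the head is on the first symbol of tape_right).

Transitions applied:
Step 1: δ(q0, b) = (q1, a, R)
Step 2: δ(q1, b) = (qA, b, R)

The first 3 configurations are:
[q0]bbbbbb ⊢ a[q1]bbbbb ⊢ ab[qA]bbbb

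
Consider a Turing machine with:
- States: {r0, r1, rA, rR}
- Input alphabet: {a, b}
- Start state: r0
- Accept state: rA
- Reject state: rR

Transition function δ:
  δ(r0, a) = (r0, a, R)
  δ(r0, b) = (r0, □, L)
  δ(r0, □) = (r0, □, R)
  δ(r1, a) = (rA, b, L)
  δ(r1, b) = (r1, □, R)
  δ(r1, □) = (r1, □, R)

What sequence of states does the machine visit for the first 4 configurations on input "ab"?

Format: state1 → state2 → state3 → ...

Execution trace:
Initial: [r0]ab
Step 1: δ(r0, a) = (r0, a, R) → a[r0]b
Step 2: δ(r0, b) = (r0, □, L) → [r0]a□
Step 3: δ(r0, a) = (r0, a, R) → a[r0]□

State sequence: r0 → r0 → r0 → r0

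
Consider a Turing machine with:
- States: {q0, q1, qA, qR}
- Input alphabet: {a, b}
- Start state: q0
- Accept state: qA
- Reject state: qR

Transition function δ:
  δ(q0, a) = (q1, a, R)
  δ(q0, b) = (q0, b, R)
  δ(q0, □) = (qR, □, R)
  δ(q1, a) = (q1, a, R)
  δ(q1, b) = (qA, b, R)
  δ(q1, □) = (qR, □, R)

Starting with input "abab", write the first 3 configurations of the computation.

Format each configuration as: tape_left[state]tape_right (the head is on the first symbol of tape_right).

Transitions applied:
Step 1: δ(q0, a) = (q1, a, R)
Step 2: δ(q1, b) = (qA, b, R)

The first 3 configurations are:
[q0]abab ⊢ a[q1]bab ⊢ ab[qA]ab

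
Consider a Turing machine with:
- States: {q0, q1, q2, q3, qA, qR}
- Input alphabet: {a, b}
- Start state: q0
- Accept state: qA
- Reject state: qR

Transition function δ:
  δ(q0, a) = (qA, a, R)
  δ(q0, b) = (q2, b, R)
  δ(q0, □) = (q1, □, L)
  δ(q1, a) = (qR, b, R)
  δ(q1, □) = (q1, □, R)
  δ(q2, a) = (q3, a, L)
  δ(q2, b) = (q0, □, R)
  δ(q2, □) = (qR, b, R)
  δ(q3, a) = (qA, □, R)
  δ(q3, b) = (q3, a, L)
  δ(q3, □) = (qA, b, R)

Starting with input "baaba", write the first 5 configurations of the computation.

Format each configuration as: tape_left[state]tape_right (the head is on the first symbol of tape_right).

Transitions applied:
Step 1: δ(q0, b) = (q2, b, R)
Step 2: δ(q2, a) = (q3, a, L)
Step 3: δ(q3, b) = (q3, a, L)
Step 4: δ(q3, □) = (qA, b, R)

The first 5 configurations are:
[q0]baaba ⊢ b[q2]aaba ⊢ [q3]baaba ⊢ [q3]□aaaba ⊢ b[qA]aaaba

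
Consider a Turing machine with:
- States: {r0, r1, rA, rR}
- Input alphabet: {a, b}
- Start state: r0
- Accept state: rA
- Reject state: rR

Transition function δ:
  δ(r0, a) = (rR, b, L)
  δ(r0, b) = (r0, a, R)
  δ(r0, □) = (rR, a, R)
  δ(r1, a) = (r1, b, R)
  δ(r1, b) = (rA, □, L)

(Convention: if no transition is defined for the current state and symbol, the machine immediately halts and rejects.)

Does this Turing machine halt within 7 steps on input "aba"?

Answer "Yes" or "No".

Execution trace:
Initial: [r0]aba
Step 1: δ(r0, a) = (rR, b, L) → [rR]□bba

The machine reaches the reject state rR and halts.
The machine halted after 1 step (within the 7-step bound).

Answer: Yes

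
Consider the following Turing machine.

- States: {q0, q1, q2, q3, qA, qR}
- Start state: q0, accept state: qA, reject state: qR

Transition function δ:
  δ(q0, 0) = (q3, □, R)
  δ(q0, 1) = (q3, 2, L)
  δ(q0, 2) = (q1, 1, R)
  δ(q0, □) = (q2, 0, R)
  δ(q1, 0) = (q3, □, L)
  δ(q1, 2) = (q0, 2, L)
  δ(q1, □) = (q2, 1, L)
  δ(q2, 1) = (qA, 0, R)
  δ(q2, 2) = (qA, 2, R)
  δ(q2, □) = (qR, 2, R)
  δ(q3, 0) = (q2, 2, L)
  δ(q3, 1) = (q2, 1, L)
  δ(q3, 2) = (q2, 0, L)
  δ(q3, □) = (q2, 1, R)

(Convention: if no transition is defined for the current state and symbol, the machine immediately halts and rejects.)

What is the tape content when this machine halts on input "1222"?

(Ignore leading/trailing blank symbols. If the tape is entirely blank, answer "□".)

Execution trace:
Initial: [q0]1222
Step 1: δ(q0, 1) = (q3, 2, L) → [q3]□2222
Step 2: δ(q3, □) = (q2, 1, R) → 1[q2]2222
Step 3: δ(q2, 2) = (qA, 2, R) → 12[qA]222

The machine reaches the accept state qA and halts.

Final tape (ignoring leading/trailing blanks): 12222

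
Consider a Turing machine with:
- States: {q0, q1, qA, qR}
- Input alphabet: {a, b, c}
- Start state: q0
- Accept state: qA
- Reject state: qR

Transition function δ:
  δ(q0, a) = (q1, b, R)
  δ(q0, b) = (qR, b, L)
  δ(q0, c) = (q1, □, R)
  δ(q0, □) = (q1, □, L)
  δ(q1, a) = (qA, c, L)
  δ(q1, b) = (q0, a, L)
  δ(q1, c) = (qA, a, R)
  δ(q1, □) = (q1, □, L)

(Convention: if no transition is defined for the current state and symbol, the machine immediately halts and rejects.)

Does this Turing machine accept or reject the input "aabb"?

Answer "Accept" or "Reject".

Execution trace:
Initial: [q0]aabb
Step 1: δ(q0, a) = (q1, b, R) → b[q1]abb
Step 2: δ(q1, a) = (qA, c, L) → [qA]bcbb

The machine reaches the accept state qA and halts.

Answer: Accept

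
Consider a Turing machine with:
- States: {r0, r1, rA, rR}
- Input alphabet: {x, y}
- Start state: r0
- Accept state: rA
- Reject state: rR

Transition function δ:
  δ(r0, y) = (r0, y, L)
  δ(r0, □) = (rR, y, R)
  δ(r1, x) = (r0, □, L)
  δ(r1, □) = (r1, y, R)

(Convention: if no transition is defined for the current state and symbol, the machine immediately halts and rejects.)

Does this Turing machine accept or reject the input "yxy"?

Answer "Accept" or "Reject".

Execution trace:
Initial: [r0]yxy
Step 1: δ(r0, y) = (r0, y, L) → [r0]□yxy
Step 2: δ(r0, □) = (rR, y, R) → y[rR]yxy

The machine reaches the reject state rR and halts.

Answer: Reject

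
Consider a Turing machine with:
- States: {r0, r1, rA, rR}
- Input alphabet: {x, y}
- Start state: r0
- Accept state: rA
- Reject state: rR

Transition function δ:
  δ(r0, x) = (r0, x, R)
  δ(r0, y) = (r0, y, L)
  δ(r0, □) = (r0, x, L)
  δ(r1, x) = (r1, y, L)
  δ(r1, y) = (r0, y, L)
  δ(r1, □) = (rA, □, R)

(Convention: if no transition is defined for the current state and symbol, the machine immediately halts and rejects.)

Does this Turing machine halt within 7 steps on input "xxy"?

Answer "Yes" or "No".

Execution trace:
Initial: [r0]xxy
Step 1: δ(r0, x) = (r0, x, R) → x[r0]xy
Step 2: δ(r0, x) = (r0, x, R) → xx[r0]y
Step 3: δ(r0, y) = (r0, y, L) → x[r0]xy
Step 4: δ(r0, x) = (r0, x, R) → xx[r0]y
Step 5: δ(r0, y) = (r0, y, L) → x[r0]xy
Step 6: δ(r0, x) = (r0, x, R) → xx[r0]y
Step 7: δ(r0, y) = (r0, y, L) → x[r0]xy

The machine has not reached a halting state after 7 steps.
The machine did not halt within the 7-step bound.

Answer: No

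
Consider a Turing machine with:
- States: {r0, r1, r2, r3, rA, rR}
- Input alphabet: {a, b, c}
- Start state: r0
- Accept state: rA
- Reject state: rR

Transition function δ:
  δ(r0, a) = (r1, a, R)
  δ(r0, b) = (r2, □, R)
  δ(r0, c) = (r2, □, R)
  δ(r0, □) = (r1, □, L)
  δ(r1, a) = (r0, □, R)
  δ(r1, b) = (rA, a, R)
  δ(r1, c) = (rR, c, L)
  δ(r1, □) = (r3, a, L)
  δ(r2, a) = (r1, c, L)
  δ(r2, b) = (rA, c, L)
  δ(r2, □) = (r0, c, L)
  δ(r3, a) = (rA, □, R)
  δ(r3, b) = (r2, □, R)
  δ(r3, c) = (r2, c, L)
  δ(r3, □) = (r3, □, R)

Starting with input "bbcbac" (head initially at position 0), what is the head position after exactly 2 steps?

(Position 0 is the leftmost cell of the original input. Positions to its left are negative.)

Execution trace (head position shown):
Step 0: [r0]bbcbac  (head at position 0)
Step 1: move right → □[r2]bcbac  (head at position 1)
Step 2: move left → [rA]□ccbac  (head at position 0)

After 2 steps, the head is at position 0.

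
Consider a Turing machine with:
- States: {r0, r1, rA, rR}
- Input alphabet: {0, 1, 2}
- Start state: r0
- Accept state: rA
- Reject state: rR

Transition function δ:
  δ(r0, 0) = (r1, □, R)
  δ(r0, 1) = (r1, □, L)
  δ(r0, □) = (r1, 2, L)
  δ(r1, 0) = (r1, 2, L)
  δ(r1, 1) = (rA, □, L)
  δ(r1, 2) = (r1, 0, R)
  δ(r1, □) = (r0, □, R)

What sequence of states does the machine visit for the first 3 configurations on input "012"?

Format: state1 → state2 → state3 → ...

Execution trace:
Initial: [r0]012
Step 1: δ(r0, 0) = (r1, □, R) → □[r1]12
Step 2: δ(r1, 1) = (rA, □, L) → [rA]□□2

The machine reaches the accept state rA and halts.

State sequence: r0 → r1 → rA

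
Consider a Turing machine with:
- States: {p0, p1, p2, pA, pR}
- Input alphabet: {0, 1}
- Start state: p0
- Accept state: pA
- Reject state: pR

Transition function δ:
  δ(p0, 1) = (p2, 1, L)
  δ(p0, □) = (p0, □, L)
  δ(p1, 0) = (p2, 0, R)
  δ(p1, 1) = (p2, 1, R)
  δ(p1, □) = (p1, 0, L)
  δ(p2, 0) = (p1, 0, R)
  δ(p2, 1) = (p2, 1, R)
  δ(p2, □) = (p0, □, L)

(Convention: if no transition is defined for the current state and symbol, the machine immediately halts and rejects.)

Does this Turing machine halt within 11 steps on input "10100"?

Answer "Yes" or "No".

Execution trace:
Initial: [p0]10100
Step 1: δ(p0, 1) = (p2, 1, L) → [p2]□10100
Step 2: δ(p2, □) = (p0, □, L) → [p0]□□10100
Step 3: δ(p0, □) = (p0, □, L) → [p0]□□□10100
Step 4: δ(p0, □) = (p0, □, L) → [p0]□□□□10100
Step 5: δ(p0, □) = (p0, □, L) → [p0]□□□□□10100
Step 6: δ(p0, □) = (p0, □, L) → [p0]□□□□□□10100
Step 7: δ(p0, □) = (p0, □, L) → [p0]□□□□□□□10100
Step 8: δ(p0, □) = (p0, □, L) → [p0]□□□□□□□□10100
Step 9: δ(p0, □) = (p0, □, L) → [p0]□□□□□□□□□10100
Step 10: δ(p0, □) = (p0, □, L) → [p0]□□□□□□□□□□10100
Step 11: δ(p0, □) = (p0, □, L) → [p0]□□□□□□□□□□□10100

The machine has not reached a halting state after 11 steps.
The machine did not halt within the 11-step bound.

Answer: No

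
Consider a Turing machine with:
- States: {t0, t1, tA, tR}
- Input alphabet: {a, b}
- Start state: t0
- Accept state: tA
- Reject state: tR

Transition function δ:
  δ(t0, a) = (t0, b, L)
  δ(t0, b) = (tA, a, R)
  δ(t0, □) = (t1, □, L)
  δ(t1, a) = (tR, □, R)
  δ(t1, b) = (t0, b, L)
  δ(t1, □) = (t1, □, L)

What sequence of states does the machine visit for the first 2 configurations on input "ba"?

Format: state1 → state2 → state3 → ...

Execution trace:
Initial: [t0]ba
Step 1: δ(t0, b) = (tA, a, R) → a[tA]a

The machine reaches the accept state tA and halts.

State sequence: t0 → tA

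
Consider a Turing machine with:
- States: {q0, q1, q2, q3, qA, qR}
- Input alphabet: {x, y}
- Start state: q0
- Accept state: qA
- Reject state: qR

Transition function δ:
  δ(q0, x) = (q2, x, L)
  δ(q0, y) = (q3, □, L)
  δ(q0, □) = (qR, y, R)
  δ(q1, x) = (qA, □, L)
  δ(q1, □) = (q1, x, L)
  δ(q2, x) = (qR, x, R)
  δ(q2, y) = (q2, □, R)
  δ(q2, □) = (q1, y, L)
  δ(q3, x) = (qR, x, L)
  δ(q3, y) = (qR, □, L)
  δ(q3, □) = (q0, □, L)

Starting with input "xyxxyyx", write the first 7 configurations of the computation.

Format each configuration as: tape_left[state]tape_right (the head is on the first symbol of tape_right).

Transitions applied:
Step 1: δ(q0, x) = (q2, x, L)
Step 2: δ(q2, □) = (q1, y, L)
Step 3: δ(q1, □) = (q1, x, L)
Step 4: δ(q1, □) = (q1, x, L)
Step 5: δ(q1, □) = (q1, x, L)
Step 6: δ(q1, □) = (q1, x, L)

The first 7 configurations are:
[q0]xyxxyyx ⊢ [q2]□xyxxyyx ⊢ [q1]□yxyxxyyx ⊢ [q1]□xyxyxxyyx ⊢ [q1]□xxyxyxxyyx ⊢ [q1]□xxxyxyxxyyx ⊢ [q1]□xxxxyxyxxyyx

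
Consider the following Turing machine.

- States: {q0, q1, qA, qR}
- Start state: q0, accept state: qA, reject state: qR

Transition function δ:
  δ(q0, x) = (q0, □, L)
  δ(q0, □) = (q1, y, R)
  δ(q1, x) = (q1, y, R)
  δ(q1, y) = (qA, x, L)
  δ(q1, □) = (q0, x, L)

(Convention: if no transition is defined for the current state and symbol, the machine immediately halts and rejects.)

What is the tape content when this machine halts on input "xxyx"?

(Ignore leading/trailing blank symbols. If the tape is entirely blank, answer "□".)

Execution trace:
Initial: [q0]xxyx
Step 1: δ(q0, x) = (q0, □, L) → [q0]□□xyx
Step 2: δ(q0, □) = (q1, y, R) → y[q1]□xyx
Step 3: δ(q1, □) = (q0, x, L) → [q0]yxxyx

No transition is defined for δ(q0, y). By convention the machine halts and rejects.

Final tape (ignoring leading/trailing blanks): yxxyx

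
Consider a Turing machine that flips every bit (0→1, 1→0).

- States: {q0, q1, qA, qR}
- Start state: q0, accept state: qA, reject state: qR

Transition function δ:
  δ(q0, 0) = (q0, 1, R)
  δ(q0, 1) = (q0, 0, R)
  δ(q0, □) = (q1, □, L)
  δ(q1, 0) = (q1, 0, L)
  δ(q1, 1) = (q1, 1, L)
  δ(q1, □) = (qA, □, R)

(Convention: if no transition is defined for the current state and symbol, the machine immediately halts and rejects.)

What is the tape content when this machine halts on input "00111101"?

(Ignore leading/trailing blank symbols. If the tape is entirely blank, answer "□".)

Execution trace:
Initial: [q0]00111101
Step 1: δ(q0, 0) = (q0, 1, R) → 1[q0]0111101
Step 2: δ(q0, 0) = (q0, 1, R) → 11[q0]111101
Step 3: δ(q0, 1) = (q0, 0, R) → 110[q0]11101
Step 4: δ(q0, 1) = (q0, 0, R) → 1100[q0]1101
Step 5: δ(q0, 1) = (q0, 0, R) → 11000[q0]101
Step 6: δ(q0, 1) = (q0, 0, R) → 110000[q0]01
Step 7: δ(q0, 0) = (q0, 1, R) → 1100001[q0]1
Step 8: δ(q0, 1) = (q0, 0, R) → 11000010[q0]□
Step 9: δ(q0, □) = (q1, □, L) → 1100001[q1]0□
Step 10: δ(q1, 0) = (q1, 0, L) → 110000[q1]10□
Step 11: δ(q1, 1) = (q1, 1, L) → 11000[q1]010□
Step 12: δ(q1, 0) = (q1, 0, L) → 1100[q1]0010□
Step 13: δ(q1, 0) = (q1, 0, L) → 110[q1]00010□
Step 14: δ(q1, 0) = (q1, 0, L) → 11[q1]000010□
Step 15: δ(q1, 0) = (q1, 0, L) → 1[q1]1000010□
Step 16: δ(q1, 1) = (q1, 1, L) → [q1]11000010□
Step 17: δ(q1, 1) = (q1, 1, L) → [q1]□11000010□
Step 18: δ(q1, □) = (qA, □, R) → □[qA]11000010□

The machine reaches the accept state qA and halts.

Final tape (ignoring leading/trailing blanks): 11000010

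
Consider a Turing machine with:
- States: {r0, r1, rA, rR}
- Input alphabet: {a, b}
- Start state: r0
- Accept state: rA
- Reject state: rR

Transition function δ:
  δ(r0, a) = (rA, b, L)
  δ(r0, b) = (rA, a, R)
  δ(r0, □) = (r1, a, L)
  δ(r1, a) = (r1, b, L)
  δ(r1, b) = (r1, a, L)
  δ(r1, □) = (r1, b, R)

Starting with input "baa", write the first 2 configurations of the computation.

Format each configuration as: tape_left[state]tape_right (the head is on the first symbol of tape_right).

Transitions applied:
Step 1: δ(r0, b) = (rA, a, R)

The first 2 configurations are:
[r0]baa ⊢ a[rA]aa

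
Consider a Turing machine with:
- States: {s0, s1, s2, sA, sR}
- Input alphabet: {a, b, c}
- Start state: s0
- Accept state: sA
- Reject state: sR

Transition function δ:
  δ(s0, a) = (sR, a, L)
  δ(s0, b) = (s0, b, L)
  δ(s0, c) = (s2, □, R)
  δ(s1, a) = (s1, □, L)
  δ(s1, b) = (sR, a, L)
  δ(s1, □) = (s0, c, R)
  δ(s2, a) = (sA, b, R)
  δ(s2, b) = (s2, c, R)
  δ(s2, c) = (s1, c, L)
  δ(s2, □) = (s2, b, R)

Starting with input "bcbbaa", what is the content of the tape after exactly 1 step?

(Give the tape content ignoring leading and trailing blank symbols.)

Execution trace:
Initial: [s0]bcbbaa
Step 1: δ(s0, b) = (s0, b, L) → [s0]□bcbbaa

No transition is defined for δ(s0, □). By convention the machine halts and rejects.

After 1 step, the tape (ignoring leading/trailing blanks) is: bcbbaa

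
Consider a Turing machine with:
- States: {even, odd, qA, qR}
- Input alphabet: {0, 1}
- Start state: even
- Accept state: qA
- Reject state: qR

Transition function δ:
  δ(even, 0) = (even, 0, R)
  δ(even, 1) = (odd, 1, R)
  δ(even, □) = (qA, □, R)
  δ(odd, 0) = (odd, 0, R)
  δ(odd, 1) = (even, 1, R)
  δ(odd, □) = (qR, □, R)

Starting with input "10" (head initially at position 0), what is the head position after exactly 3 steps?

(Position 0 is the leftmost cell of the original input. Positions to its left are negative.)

Execution trace (head position shown):
Step 0: [even]10  (head at position 0)
Step 1: move right → 1[odd]0  (head at position 1)
Step 2: move right → 10[odd]□  (head at position 2)
Step 3: move right → 10□[qR]□  (head at position 3)

After 3 steps, the head is at position 3.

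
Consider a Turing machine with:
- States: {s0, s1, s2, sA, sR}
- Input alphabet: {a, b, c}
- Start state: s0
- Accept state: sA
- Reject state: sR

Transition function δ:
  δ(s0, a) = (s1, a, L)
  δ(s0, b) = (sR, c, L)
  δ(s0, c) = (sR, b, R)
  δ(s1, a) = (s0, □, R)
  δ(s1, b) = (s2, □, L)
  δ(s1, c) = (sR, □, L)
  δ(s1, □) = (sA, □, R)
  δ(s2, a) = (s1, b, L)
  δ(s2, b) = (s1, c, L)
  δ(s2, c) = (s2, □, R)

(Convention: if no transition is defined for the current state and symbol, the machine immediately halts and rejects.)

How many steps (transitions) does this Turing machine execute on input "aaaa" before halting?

Execution trace:
Initial: [s0]aaaa
Step 1: δ(s0, a) = (s1, a, L) → [s1]□aaaa
Step 2: δ(s1, □) = (sA, □, R) → □[sA]aaaa

The machine reaches the accept state sA and halts.

The machine executed 2 steps before halting.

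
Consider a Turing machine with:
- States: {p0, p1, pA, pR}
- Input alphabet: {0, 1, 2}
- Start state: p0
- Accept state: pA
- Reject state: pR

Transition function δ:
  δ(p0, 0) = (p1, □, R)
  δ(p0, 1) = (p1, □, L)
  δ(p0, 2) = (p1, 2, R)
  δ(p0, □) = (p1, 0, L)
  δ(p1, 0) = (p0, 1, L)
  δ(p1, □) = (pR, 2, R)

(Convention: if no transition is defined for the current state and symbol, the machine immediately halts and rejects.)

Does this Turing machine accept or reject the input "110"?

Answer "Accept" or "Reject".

Execution trace:
Initial: [p0]110
Step 1: δ(p0, 1) = (p1, □, L) → [p1]□□10
Step 2: δ(p1, □) = (pR, 2, R) → 2[pR]□10

The machine reaches the reject state pR and halts.

Answer: Reject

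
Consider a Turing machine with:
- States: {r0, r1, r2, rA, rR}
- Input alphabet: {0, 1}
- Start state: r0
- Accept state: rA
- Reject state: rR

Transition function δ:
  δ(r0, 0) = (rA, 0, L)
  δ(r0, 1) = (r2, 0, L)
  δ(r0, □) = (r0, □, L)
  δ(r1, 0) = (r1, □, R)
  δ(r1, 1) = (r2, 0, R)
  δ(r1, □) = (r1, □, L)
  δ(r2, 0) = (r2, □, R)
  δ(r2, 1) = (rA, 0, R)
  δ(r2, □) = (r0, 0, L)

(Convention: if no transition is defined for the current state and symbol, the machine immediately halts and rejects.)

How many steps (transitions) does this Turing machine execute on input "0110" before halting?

Execution trace:
Initial: [r0]0110
Step 1: δ(r0, 0) = (rA, 0, L) → [rA]□0110

The machine reaches the accept state rA and halts.

The machine executed 1 step before halting.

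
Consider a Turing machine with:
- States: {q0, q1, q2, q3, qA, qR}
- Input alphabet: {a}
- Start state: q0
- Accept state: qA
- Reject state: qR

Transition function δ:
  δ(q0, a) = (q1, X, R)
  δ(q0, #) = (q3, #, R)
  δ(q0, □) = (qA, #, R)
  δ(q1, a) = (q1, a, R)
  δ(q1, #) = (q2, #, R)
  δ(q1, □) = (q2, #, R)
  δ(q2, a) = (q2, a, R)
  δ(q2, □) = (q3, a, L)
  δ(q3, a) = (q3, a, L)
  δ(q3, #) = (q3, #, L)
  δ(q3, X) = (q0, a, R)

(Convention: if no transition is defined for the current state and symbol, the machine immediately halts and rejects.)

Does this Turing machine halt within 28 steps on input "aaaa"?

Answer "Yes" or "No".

Execution trace:
Initial: [q0]aaaa
Step 1: δ(q0, a) = (q1, X, R) → X[q1]aaa
Step 2: δ(q1, a) = (q1, a, R) → Xa[q1]aa
Step 3: δ(q1, a) = (q1, a, R) → Xaa[q1]a
Step 4: δ(q1, a) = (q1, a, R) → Xaaa[q1]□
Step 5: δ(q1, □) = (q2, #, R) → Xaaa#[q2]□
Step 6: δ(q2, □) = (q3, a, L) → Xaaa[q3]#a
Step 7: δ(q3, #) = (q3, #, L) → Xaa[q3]a#a
Step 8: δ(q3, a) = (q3, a, L) → Xa[q3]aa#a
Step 9: δ(q3, a) = (q3, a, L) → X[q3]aaa#a
Step 10: δ(q3, a) = (q3, a, L) → [q3]Xaaa#a
Step 11: δ(q3, X) = (q0, a, R) → a[q0]aaa#a
Step 12: δ(q0, a) = (q1, X, R) → aX[q1]aa#a
Step 13: δ(q1, a) = (q1, a, R) → aXa[q1]a#a
Step 14: δ(q1, a) = (q1, a, R) → aXaa[q1]#a
Step 15: δ(q1, #) = (q2, #, R) → aXaa#[q2]a
Step 16: δ(q2, a) = (q2, a, R) → aXaa#a[q2]□
Step 17: δ(q2, □) = (q3, a, L) → aXaa#[q3]aa
Step 18: δ(q3, a) = (q3, a, L) → aXaa[q3]#aa
Step 19: δ(q3, #) = (q3, #, L) → aXa[q3]a#aa
Step 20: δ(q3, a) = (q3, a, L) → aX[q3]aa#aa
Step 21: δ(q3, a) = (q3, a, L) → a[q3]Xaa#aa
Step 22: δ(q3, X) = (q0, a, R) → aa[q0]aa#aa
Step 23: δ(q0, a) = (q1, X, R) → aaX[q1]a#aa
Step 24: δ(q1, a) = (q1, a, R) → aaXa[q1]#aa
Step 25: δ(q1, #) = (q2, #, R) → aaXa#[q2]aa
Step 26: δ(q2, a) = (q2, a, R) → aaXa#a[q2]a
Step 27: δ(q2, a) = (q2, a, R) → aaXa#aa[q2]□
Step 28: δ(q2, □) = (q3, a, L) → aaXa#a[q3]aa

The machine has not reached a halting state after 28 steps.
The machine did not halt within the 28-step bound.

Answer: No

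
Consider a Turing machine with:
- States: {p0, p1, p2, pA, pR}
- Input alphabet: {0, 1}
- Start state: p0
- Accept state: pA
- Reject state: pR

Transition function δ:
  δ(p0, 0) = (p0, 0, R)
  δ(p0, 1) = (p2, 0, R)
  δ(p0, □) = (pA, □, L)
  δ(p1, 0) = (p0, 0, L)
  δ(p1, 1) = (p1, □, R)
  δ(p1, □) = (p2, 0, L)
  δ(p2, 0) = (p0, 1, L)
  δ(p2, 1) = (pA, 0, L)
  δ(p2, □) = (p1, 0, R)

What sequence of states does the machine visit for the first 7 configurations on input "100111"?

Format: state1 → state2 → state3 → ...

Execution trace:
Initial: [p0]100111
Step 1: δ(p0, 1) = (p2, 0, R) → 0[p2]00111
Step 2: δ(p2, 0) = (p0, 1, L) → [p0]010111
Step 3: δ(p0, 0) = (p0, 0, R) → 0[p0]10111
Step 4: δ(p0, 1) = (p2, 0, R) → 00[p2]0111
Step 5: δ(p2, 0) = (p0, 1, L) → 0[p0]01111
Step 6: δ(p0, 0) = (p0, 0, R) → 00[p0]1111

State sequence: p0 → p2 → p0 → p0 → p2 → p0 → p0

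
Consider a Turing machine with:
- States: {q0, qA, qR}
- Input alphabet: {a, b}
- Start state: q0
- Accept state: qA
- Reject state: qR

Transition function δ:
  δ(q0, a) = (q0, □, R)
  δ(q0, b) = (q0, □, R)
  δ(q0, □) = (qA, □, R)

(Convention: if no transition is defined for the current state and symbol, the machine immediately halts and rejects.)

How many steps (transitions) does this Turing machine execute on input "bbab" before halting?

Execution trace:
Initial: [q0]bbab
Step 1: δ(q0, b) = (q0, □, R) → □[q0]bab
Step 2: δ(q0, b) = (q0, □, R) → □□[q0]ab
Step 3: δ(q0, a) = (q0, □, R) → □□□[q0]b
Step 4: δ(q0, b) = (q0, □, R) → □□□□[q0]□
Step 5: δ(q0, □) = (qA, □, R) → □□□□□[qA]□

The machine reaches the accept state qA and halts.

The machine executed 5 steps before halting.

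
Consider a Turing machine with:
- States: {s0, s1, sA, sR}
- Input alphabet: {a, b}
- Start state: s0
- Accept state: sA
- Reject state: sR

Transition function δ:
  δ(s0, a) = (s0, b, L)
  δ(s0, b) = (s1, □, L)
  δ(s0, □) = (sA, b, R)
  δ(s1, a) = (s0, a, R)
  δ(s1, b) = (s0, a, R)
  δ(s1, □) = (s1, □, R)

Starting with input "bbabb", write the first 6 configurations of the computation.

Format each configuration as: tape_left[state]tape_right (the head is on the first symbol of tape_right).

Transitions applied:
Step 1: δ(s0, b) = (s1, □, L)
Step 2: δ(s1, □) = (s1, □, R)
Step 3: δ(s1, □) = (s1, □, R)
Step 4: δ(s1, b) = (s0, a, R)
Step 5: δ(s0, a) = (s0, b, L)

The first 6 configurations are:
[s0]bbabb ⊢ [s1]□□babb ⊢ □[s1]□babb ⊢ □□[s1]babb ⊢ □□a[s0]abb ⊢ □□[s0]abbb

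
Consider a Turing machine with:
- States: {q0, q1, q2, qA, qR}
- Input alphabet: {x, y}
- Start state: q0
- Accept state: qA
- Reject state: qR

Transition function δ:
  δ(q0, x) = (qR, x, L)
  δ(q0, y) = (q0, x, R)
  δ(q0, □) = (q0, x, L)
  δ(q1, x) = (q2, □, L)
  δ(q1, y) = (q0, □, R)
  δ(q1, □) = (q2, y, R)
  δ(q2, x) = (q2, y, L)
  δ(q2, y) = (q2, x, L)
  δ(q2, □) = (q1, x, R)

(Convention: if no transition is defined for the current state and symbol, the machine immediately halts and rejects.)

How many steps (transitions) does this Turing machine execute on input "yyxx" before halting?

Execution trace:
Initial: [q0]yyxx
Step 1: δ(q0, y) = (q0, x, R) → x[q0]yxx
Step 2: δ(q0, y) = (q0, x, R) → xx[q0]xx
Step 3: δ(q0, x) = (qR, x, L) → x[qR]xxx

The machine reaches the reject state qR and halts.

The machine executed 3 steps before halting.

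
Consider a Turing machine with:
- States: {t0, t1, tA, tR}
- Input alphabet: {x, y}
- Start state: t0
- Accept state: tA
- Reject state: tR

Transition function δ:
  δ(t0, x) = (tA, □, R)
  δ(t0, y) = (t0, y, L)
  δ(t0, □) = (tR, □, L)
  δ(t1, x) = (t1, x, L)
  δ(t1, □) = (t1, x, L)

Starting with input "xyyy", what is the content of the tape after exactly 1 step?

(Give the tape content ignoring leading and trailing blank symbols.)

Execution trace:
Initial: [t0]xyyy
Step 1: δ(t0, x) = (tA, □, R) → □[tA]yyy

The machine reaches the accept state tA and halts.

After 1 step, the tape (ignoring leading/trailing blanks) is: yyy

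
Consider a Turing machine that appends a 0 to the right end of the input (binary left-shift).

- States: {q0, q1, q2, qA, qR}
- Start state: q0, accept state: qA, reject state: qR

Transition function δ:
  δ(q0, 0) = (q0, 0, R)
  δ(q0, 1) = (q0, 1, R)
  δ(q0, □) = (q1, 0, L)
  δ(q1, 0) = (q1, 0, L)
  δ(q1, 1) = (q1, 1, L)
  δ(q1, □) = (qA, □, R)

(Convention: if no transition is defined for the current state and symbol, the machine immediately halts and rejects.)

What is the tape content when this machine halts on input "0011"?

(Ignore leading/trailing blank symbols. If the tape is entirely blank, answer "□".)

Execution trace:
Initial: [q0]0011
Step 1: δ(q0, 0) = (q0, 0, R) → 0[q0]011
Step 2: δ(q0, 0) = (q0, 0, R) → 00[q0]11
Step 3: δ(q0, 1) = (q0, 1, R) → 001[q0]1
Step 4: δ(q0, 1) = (q0, 1, R) → 0011[q0]□
Step 5: δ(q0, □) = (q1, 0, L) → 001[q1]10
Step 6: δ(q1, 1) = (q1, 1, L) → 00[q1]110
Step 7: δ(q1, 1) = (q1, 1, L) → 0[q1]0110
Step 8: δ(q1, 0) = (q1, 0, L) → [q1]00110
Step 9: δ(q1, 0) = (q1, 0, L) → [q1]□00110
Step 10: δ(q1, □) = (qA, □, R) → □[qA]00110

The machine reaches the accept state qA and halts.

Final tape (ignoring leading/trailing blanks): 00110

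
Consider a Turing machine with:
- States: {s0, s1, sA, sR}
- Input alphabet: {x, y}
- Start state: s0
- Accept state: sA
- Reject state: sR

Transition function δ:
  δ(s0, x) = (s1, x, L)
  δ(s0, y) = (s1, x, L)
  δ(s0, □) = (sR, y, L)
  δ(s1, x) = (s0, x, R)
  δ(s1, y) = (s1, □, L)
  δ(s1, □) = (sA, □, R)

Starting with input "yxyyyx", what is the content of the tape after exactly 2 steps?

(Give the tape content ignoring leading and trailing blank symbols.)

Execution trace:
Initial: [s0]yxyyyx
Step 1: δ(s0, y) = (s1, x, L) → [s1]□xxyyyx
Step 2: δ(s1, □) = (sA, □, R) → □[sA]xxyyyx

The machine reaches the accept state sA and halts.

After 2 steps, the tape (ignoring leading/trailing blanks) is: xxyyyx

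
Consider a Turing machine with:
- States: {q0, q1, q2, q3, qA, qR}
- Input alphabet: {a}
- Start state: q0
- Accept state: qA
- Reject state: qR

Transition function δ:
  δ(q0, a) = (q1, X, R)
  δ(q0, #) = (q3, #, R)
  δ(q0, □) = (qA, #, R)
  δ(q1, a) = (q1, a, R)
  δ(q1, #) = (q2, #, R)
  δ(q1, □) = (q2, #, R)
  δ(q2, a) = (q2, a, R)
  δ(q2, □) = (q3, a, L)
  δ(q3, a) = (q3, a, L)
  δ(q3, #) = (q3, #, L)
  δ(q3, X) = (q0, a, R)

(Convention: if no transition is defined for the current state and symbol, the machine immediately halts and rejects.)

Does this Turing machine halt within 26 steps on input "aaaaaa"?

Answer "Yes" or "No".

Execution trace:
Initial: [q0]aaaaaa
Step 1: δ(q0, a) = (q1, X, R) → X[q1]aaaaa
Step 2: δ(q1, a) = (q1, a, R) → Xa[q1]aaaa
Step 3: δ(q1, a) = (q1, a, R) → Xaa[q1]aaa
Step 4: δ(q1, a) = (q1, a, R) → Xaaa[q1]aa
Step 5: δ(q1, a) = (q1, a, R) → Xaaaa[q1]a
Step 6: δ(q1, a) = (q1, a, R) → Xaaaaa[q1]□
Step 7: δ(q1, □) = (q2, #, R) → Xaaaaa#[q2]□
Step 8: δ(q2, □) = (q3, a, L) → Xaaaaa[q3]#a
Step 9: δ(q3, #) = (q3, #, L) → Xaaaa[q3]a#a
Step 10: δ(q3, a) = (q3, a, L) → Xaaa[q3]aa#a
Step 11: δ(q3, a) = (q3, a, L) → Xaa[q3]aaa#a
Step 12: δ(q3, a) = (q3, a, L) → Xa[q3]aaaa#a
Step 13: δ(q3, a) = (q3, a, L) → X[q3]aaaaa#a
Step 14: δ(q3, a) = (q3, a, L) → [q3]Xaaaaa#a
Step 15: δ(q3, X) = (q0, a, R) → a[q0]aaaaa#a
Step 16: δ(q0, a) = (q1, X, R) → aX[q1]aaaa#a
Step 17: δ(q1, a) = (q1, a, R) → aXa[q1]aaa#a
Step 18: δ(q1, a) = (q1, a, R) → aXaa[q1]aa#a
Step 19: δ(q1, a) = (q1, a, R) → aXaaa[q1]a#a
Step 20: δ(q1, a) = (q1, a, R) → aXaaaa[q1]#a
Step 21: δ(q1, #) = (q2, #, R) → aXaaaa#[q2]a
Step 22: δ(q2, a) = (q2, a, R) → aXaaaa#a[q2]□
Step 23: δ(q2, □) = (q3, a, L) → aXaaaa#[q3]aa
Step 24: δ(q3, a) = (q3, a, L) → aXaaaa[q3]#aa
Step 25: δ(q3, #) = (q3, #, L) → aXaaa[q3]a#aa
Step 26: δ(q3, a) = (q3, a, L) → aXaa[q3]aa#aa

The machine has not reached a halting state after 26 steps.
The machine did not halt within the 26-step bound.

Answer: No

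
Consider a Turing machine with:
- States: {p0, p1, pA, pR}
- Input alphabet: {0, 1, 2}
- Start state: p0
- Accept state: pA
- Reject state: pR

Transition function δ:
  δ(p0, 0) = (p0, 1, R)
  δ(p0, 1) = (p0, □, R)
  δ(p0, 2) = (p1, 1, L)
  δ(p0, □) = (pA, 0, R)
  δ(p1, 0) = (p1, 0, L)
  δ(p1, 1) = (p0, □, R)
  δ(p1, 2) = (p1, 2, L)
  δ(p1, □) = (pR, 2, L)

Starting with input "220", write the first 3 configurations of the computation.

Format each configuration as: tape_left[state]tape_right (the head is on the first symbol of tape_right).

Transitions applied:
Step 1: δ(p0, 2) = (p1, 1, L)
Step 2: δ(p1, □) = (pR, 2, L)

The first 3 configurations are:
[p0]220 ⊢ [p1]□120 ⊢ [pR]□2120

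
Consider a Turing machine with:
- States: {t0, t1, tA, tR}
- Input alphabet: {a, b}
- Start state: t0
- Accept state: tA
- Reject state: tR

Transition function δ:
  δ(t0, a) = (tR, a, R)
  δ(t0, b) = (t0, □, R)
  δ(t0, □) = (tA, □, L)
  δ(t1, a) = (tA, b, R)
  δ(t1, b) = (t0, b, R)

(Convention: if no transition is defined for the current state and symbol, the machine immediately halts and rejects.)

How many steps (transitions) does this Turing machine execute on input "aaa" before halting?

Execution trace:
Initial: [t0]aaa
Step 1: δ(t0, a) = (tR, a, R) → a[tR]aa

The machine reaches the reject state tR and halts.

The machine executed 1 step before halting.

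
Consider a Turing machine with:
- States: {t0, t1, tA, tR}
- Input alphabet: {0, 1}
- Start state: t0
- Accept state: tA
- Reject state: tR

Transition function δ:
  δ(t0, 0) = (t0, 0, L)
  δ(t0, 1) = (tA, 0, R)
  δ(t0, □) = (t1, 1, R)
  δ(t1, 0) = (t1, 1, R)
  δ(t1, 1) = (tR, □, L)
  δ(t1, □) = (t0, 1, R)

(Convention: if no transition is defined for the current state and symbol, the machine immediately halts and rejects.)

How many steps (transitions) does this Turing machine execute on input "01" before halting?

Execution trace:
Initial: [t0]01
Step 1: δ(t0, 0) = (t0, 0, L) → [t0]□01
Step 2: δ(t0, □) = (t1, 1, R) → 1[t1]01
Step 3: δ(t1, 0) = (t1, 1, R) → 11[t1]1
Step 4: δ(t1, 1) = (tR, □, L) → 1[tR]1□

The machine reaches the reject state tR and halts.

The machine executed 4 steps before halting.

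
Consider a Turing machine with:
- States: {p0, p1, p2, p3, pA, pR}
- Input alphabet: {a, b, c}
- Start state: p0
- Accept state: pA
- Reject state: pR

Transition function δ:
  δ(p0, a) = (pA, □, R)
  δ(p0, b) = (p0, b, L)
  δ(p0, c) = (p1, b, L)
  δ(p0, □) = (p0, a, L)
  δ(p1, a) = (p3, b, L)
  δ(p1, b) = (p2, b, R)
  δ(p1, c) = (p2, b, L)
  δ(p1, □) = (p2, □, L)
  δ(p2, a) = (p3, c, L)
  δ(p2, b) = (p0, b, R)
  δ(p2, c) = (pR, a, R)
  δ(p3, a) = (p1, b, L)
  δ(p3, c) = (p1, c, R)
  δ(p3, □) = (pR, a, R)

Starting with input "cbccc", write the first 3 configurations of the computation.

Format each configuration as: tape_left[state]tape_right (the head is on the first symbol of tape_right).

Transitions applied:
Step 1: δ(p0, c) = (p1, b, L)
Step 2: δ(p1, □) = (p2, □, L)

The first 3 configurations are:
[p0]cbccc ⊢ [p1]□bbccc ⊢ [p2]□□bbccc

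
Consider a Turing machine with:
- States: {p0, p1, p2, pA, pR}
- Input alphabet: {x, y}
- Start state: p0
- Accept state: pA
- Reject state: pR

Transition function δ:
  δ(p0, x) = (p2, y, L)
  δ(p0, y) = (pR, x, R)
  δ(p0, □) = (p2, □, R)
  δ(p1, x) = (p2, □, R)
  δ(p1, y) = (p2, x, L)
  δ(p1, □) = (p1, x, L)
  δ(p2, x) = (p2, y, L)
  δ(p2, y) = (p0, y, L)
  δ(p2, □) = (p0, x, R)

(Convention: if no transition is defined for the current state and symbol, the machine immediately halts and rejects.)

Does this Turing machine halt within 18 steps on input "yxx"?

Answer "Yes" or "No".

Execution trace:
Initial: [p0]yxx
Step 1: δ(p0, y) = (pR, x, R) → x[pR]xx

The machine reaches the reject state pR and halts.
The machine halted after 1 step (within the 18-step bound).

Answer: Yes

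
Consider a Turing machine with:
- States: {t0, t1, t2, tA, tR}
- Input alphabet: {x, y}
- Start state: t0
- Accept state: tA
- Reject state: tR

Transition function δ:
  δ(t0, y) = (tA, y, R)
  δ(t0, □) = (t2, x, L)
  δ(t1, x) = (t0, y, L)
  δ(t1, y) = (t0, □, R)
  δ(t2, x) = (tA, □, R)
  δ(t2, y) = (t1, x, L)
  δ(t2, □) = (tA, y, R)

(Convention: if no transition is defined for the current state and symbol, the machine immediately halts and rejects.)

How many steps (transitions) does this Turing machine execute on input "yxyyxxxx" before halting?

Execution trace:
Initial: [t0]yxyyxxxx
Step 1: δ(t0, y) = (tA, y, R) → y[tA]xyyxxxx

The machine reaches the accept state tA and halts.

The machine executed 1 step before halting.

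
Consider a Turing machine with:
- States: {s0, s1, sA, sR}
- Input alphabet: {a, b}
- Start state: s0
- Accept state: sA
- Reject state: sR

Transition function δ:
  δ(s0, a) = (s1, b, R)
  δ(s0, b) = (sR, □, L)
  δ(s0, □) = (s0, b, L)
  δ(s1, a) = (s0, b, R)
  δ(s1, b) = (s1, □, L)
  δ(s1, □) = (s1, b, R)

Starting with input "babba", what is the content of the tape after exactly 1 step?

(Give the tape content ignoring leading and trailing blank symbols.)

Execution trace:
Initial: [s0]babba
Step 1: δ(s0, b) = (sR, □, L) → [sR]□□abba

The machine reaches the reject state sR and halts.

After 1 step, the tape (ignoring leading/trailing blanks) is: abba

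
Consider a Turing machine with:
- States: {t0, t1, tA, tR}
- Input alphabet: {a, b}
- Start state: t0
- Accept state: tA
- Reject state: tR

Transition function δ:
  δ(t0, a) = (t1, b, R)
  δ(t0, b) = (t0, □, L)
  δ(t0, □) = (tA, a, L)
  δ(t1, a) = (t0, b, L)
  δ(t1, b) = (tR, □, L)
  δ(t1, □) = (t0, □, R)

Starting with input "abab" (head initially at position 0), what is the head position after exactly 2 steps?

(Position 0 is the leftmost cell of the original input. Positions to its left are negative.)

Execution trace (head position shown):
Step 0: [t0]abab  (head at position 0)
Step 1: move right → b[t1]bab  (head at position 1)
Step 2: move left → [tR]b□ab  (head at position 0)

After 2 steps, the head is at position 0.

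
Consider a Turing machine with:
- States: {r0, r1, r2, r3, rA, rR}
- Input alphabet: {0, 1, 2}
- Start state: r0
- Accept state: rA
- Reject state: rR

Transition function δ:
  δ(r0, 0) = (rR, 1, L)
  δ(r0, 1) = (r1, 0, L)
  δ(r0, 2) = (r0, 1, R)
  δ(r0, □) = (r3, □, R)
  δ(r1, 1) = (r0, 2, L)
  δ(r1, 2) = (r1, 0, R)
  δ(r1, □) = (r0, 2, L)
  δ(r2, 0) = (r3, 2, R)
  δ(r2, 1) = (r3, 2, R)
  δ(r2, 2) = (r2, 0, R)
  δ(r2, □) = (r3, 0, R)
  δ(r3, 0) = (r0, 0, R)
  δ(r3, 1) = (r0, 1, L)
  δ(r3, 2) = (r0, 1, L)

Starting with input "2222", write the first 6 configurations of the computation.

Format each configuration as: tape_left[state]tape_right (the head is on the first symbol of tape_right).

Transitions applied:
Step 1: δ(r0, 2) = (r0, 1, R)
Step 2: δ(r0, 2) = (r0, 1, R)
Step 3: δ(r0, 2) = (r0, 1, R)
Step 4: δ(r0, 2) = (r0, 1, R)
Step 5: δ(r0, □) = (r3, □, R)

The first 6 configurations are:
[r0]2222 ⊢ 1[r0]222 ⊢ 11[r0]22 ⊢ 111[r0]2 ⊢ 1111[r0]□ ⊢ 1111□[r3]□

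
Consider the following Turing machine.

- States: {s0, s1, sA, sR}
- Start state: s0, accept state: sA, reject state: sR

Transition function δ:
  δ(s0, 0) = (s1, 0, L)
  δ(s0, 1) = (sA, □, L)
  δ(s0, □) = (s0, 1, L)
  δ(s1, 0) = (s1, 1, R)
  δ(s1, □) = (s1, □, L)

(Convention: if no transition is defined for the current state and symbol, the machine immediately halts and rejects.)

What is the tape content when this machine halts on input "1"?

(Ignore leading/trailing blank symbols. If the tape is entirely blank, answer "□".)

Execution trace:
Initial: [s0]1
Step 1: δ(s0, 1) = (sA, □, L) → [sA]□□

The machine reaches the accept state sA and halts.

Final tape (ignoring leading/trailing blanks): □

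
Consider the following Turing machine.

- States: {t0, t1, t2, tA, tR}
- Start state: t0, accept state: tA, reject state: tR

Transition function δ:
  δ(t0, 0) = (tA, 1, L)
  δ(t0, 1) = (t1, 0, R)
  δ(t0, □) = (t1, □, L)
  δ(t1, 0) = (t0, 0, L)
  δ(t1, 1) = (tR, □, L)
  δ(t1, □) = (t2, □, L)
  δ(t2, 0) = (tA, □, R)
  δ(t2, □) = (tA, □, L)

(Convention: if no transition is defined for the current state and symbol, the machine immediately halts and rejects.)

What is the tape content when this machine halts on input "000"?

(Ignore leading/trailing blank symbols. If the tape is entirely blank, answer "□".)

Execution trace:
Initial: [t0]000
Step 1: δ(t0, 0) = (tA, 1, L) → [tA]□100

The machine reaches the accept state tA and halts.

Final tape (ignoring leading/trailing blanks): 100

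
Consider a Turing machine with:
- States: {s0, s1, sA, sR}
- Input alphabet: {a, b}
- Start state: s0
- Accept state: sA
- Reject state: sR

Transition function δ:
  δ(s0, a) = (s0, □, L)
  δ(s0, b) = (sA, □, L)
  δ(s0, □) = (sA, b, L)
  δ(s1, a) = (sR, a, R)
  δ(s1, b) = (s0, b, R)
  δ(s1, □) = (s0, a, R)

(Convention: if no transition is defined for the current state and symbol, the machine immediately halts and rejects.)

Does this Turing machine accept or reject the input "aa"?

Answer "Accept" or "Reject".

Execution trace:
Initial: [s0]aa
Step 1: δ(s0, a) = (s0, □, L) → [s0]□□a
Step 2: δ(s0, □) = (sA, b, L) → [sA]□b□a

The machine reaches the accept state sA and halts.

Answer: Accept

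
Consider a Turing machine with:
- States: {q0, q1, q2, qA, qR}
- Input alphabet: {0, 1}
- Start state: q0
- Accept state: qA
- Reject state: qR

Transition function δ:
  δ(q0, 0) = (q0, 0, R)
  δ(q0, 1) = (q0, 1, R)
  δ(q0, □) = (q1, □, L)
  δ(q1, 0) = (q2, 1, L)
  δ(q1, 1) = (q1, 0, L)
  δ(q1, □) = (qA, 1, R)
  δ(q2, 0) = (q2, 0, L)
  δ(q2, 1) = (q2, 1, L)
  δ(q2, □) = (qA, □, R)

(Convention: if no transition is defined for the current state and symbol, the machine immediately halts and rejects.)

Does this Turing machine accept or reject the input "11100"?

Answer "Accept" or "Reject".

Execution trace:
Initial: [q0]11100
Step 1: δ(q0, 1) = (q0, 1, R) → 1[q0]1100
Step 2: δ(q0, 1) = (q0, 1, R) → 11[q0]100
Step 3: δ(q0, 1) = (q0, 1, R) → 111[q0]00
Step 4: δ(q0, 0) = (q0, 0, R) → 1110[q0]0
Step 5: δ(q0, 0) = (q0, 0, R) → 11100[q0]□
Step 6: δ(q0, □) = (q1, □, L) → 1110[q1]0□
Step 7: δ(q1, 0) = (q2, 1, L) → 111[q2]01□
Step 8: δ(q2, 0) = (q2, 0, L) → 11[q2]101□
Step 9: δ(q2, 1) = (q2, 1, L) → 1[q2]1101□
Step 10: δ(q2, 1) = (q2, 1, L) → [q2]11101□
Step 11: δ(q2, 1) = (q2, 1, L) → [q2]□11101□
Step 12: δ(q2, □) = (qA, □, R) → □[qA]11101□

The machine reaches the accept state qA and halts.

Answer: Accept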